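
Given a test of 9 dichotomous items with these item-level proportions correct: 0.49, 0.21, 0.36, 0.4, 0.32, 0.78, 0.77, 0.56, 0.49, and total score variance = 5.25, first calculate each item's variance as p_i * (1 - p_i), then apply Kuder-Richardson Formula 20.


For each item, compute p_i * q_i:
  Item 1: 0.49 * 0.51 = 0.2499
  Item 2: 0.21 * 0.79 = 0.1659
  Item 3: 0.36 * 0.64 = 0.2304
  Item 4: 0.4 * 0.6 = 0.24
  Item 5: 0.32 * 0.68 = 0.2176
  Item 6: 0.78 * 0.22 = 0.1716
  Item 7: 0.77 * 0.23 = 0.1771
  Item 8: 0.56 * 0.44 = 0.2464
  Item 9: 0.49 * 0.51 = 0.2499
Sum(p_i * q_i) = 0.2499 + 0.1659 + 0.2304 + 0.24 + 0.2176 + 0.1716 + 0.1771 + 0.2464 + 0.2499 = 1.9488
KR-20 = (k/(k-1)) * (1 - Sum(p_i*q_i) / Var_total)
= (9/8) * (1 - 1.9488/5.25)
= 1.125 * 0.6288
KR-20 = 0.7074

0.7074


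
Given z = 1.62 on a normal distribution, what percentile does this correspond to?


CDF(z) = 0.5 * (1 + erf(z/sqrt(2)))
erf(1.1455) = 0.8948
CDF = 0.9474
Percentile rank = 0.9474 * 100 = 94.74

94.74


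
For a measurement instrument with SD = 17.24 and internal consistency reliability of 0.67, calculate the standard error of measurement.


SEM = SD * sqrt(1 - rxx)
SEM = 17.24 * sqrt(1 - 0.67)
SEM = 17.24 * sqrt(0.33) = 17.24 * 0.574456
SEM = 9.9036

9.9036


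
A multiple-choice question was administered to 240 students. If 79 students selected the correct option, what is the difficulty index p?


Item difficulty p = number correct / total examinees
p = 79 / 240
p = 0.3292

0.3292


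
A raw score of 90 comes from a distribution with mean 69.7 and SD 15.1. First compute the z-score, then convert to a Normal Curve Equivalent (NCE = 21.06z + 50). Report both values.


z = (X - mean) / SD = (90 - 69.7) / 15.1
z = 20.3 / 15.1
z = 1.3444
NCE = NCE = 21.06z + 50
Carry z at full precision (z = 20.3 / 15.1) into the conversion:
NCE = 21.06 * (20.3 / 15.1) + 50 = 427.518 / 15.1 + 50
NCE = 28.3125 + 50
NCE = 78.3125

78.3125


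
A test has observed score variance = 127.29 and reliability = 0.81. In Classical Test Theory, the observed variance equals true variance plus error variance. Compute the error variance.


var_true = rxx * var_obs = 0.81 * 127.29 = 103.1049
var_error = var_obs - var_true
var_error = 127.29 - 103.1049
var_error = 24.1851

24.1851


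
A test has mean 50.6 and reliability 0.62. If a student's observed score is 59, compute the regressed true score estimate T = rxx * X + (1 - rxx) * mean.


T_est = rxx * X + (1 - rxx) * mean
T_est = 0.62 * 59 + 0.38 * 50.6
T_est = 36.58 + 19.228
T_est = 55.808

55.808


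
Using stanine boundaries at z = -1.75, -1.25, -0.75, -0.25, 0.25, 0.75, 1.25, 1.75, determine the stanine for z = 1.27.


Stanine boundaries: [-1.75, -1.25, -0.75, -0.25, 0.25, 0.75, 1.25, 1.75]
z = 1.27
Check each boundary:
  z >= -1.75 -> could be stanine 2
  z >= -1.25 -> could be stanine 3
  z >= -0.75 -> could be stanine 4
  z >= -0.25 -> could be stanine 5
  z >= 0.25 -> could be stanine 6
  z >= 0.75 -> could be stanine 7
  z >= 1.25 -> could be stanine 8
  z < 1.75
Highest qualifying boundary gives stanine = 8

8


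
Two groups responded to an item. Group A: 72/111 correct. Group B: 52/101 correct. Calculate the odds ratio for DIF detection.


Odds_A = 72/39 = 1.8462
Odds_B = 52/49 = 1.0612
OR = Odds_A / Odds_B = 1.8462 / 1.0612
Exactly, OR = (72 * 49) / (39 * 52) = 3528 / 2028
OR = 1.7396

1.7396


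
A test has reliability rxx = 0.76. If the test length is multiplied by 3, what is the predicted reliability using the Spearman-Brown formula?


r_new = (n * rxx) / (1 + (n-1) * rxx)
r_new = (3 * 0.76) / (1 + 2 * 0.76)
r_new = 2.28 / 2.52
r_new = 0.9048

0.9048


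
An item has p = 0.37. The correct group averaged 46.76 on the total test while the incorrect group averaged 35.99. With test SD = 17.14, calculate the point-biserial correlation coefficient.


q = 1 - p = 0.63
rpb = ((M1 - M0) / SD) * sqrt(p * q)
rpb = ((46.76 - 35.99) / 17.14) * sqrt(0.37 * 0.63)
rpb = 0.3034

0.3034


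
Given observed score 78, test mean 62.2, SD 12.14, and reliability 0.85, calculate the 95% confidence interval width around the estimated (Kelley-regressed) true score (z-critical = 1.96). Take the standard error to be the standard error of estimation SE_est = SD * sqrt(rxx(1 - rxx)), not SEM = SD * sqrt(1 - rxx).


True score estimate = 0.85*78 + 0.15*62.2 = 75.63
SE_est = SD * sqrt(rxx * (1 - rxx)) = 12.14 * sqrt(0.85 * 0.15) = 12.14 * sqrt(0.1275) = 4.334847
CI = T_est +/- z * SE_est, so width = 2 * z * SE_est = 2 * 1.96 * 4.334847
Width = 16.9926

16.9926


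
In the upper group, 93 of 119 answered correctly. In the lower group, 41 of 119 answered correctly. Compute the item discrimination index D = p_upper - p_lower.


p_upper = 93/119 = 0.7815
p_lower = 41/119 = 0.3445
D = 0.7815 - 0.3445 = 0.437

0.437


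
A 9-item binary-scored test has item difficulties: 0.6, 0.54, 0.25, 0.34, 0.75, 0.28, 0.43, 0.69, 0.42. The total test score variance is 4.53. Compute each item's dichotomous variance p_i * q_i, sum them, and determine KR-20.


For each item, compute p_i * q_i:
  Item 1: 0.6 * 0.4 = 0.24
  Item 2: 0.54 * 0.46 = 0.2484
  Item 3: 0.25 * 0.75 = 0.1875
  Item 4: 0.34 * 0.66 = 0.2244
  Item 5: 0.75 * 0.25 = 0.1875
  Item 6: 0.28 * 0.72 = 0.2016
  Item 7: 0.43 * 0.57 = 0.2451
  Item 8: 0.69 * 0.31 = 0.2139
  Item 9: 0.42 * 0.58 = 0.2436
Sum(p_i * q_i) = 0.24 + 0.2484 + 0.1875 + 0.2244 + 0.1875 + 0.2016 + 0.2451 + 0.2139 + 0.2436 = 1.992
KR-20 = (k/(k-1)) * (1 - Sum(p_i*q_i) / Var_total)
= (9/8) * (1 - 1.992/4.53)
= 1.125 * 0.5603
KR-20 = 0.6303

0.6303


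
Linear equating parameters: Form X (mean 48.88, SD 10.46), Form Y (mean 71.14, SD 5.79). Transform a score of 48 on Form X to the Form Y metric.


slope = SD_Y / SD_X = 5.79 / 10.46 ~ 0.5535
intercept = mean_Y - slope * mean_X = 71.14 - (5.79 / 10.46) * 48.88 ~ 44.0831
Y = slope * X + intercept. To avoid rounding drift from the rounded slope/intercept, evaluate the equivalent form Y = mean_Y + SD_Y * (X - mean_X) / SD_X at full precision:
Y = 71.14 + 5.79 * (48 - 48.88) / 10.46
Y = 71.14 - 5.79 * 0.88 / 10.46
Y = 71.14 - 5.0952 / 10.46
Y = 71.14 - 0.4871
Y = 70.6529

70.6529


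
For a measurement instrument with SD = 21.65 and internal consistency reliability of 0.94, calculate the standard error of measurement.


SEM = SD * sqrt(1 - rxx)
SEM = 21.65 * sqrt(1 - 0.94)
SEM = 21.65 * sqrt(0.06) = 21.65 * 0.244949
SEM = 5.3031

5.3031


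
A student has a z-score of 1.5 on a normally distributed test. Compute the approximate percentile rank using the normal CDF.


CDF(z) = 0.5 * (1 + erf(z/sqrt(2)))
erf(1.0607) = 0.8664
CDF = 0.9332
Percentile rank = 0.9332 * 100 = 93.32

93.32


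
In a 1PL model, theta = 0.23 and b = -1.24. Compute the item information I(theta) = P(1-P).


P = 1/(1+exp(-(0.23--1.24))) = 0.8131
I = P*(1-P) = 0.8131 * 0.1869
I = 0.152

0.152


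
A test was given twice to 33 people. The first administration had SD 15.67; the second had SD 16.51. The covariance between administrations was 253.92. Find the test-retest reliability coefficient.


r = cov(X,Y) / (SD_X * SD_Y)
r = 253.92 / (15.67 * 16.51)
r = 253.92 / 258.7117
r = 0.9815

0.9815


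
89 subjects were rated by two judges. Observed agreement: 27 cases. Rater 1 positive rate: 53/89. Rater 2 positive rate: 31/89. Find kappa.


P_o = 27/89 = 0.303371
P_e = (53*31 + 36*58) / 7921 = 0.471026
kappa = (P_o - P_e) / (1 - P_e)
kappa = (0.303371 - 0.471026) / (1 - 0.471026)
kappa = -0.3169

-0.3169


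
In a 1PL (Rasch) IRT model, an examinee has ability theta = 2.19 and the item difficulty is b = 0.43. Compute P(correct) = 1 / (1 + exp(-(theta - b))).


theta - b = 2.19 - 0.43 = 1.76
exp(-(theta - b)) = exp(-1.76) = 0.172
P = 1 / (1 + 0.172)
P = 0.8532

0.8532


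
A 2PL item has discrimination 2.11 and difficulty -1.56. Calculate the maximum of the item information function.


For 2PL, max info at theta = b = -1.56
I_max = a^2 / 4 = 2.11^2 / 4
= 4.4521 / 4
I_max = 1.113

1.113


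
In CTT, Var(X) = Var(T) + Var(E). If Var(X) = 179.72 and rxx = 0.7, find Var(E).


var_true = rxx * var_obs = 0.7 * 179.72 = 125.804
var_error = var_obs - var_true
var_error = 179.72 - 125.804
var_error = 53.916

53.916


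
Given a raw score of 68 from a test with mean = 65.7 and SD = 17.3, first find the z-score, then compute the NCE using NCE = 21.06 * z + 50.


z = (X - mean) / SD = (68 - 65.7) / 17.3
z = 2.3 / 17.3
z = 0.1329
NCE = NCE = 21.06z + 50
Carry z at full precision (z = 2.3 / 17.3) into the conversion:
NCE = 21.06 * (2.3 / 17.3) + 50 = 48.438 / 17.3 + 50
NCE = 2.7999 + 50
NCE = 52.7999

52.7999


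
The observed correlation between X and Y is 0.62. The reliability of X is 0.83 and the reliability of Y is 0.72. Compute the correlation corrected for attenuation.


r_corrected = rxy / sqrt(rxx * ryy)
= 0.62 / sqrt(0.83 * 0.72)
= 0.62 / sqrt(0.5976)
= 0.62 / 0.773046
r_corrected = 0.802

0.802


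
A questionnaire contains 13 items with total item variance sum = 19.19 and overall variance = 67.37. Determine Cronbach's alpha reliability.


alpha = (k/(k-1)) * (1 - sum(si^2)/s_total^2)
= (13/12) * (1 - 19.19/67.37)
alpha = 0.7748

0.7748


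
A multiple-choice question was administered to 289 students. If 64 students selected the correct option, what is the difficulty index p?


Item difficulty p = number correct / total examinees
p = 64 / 289
p = 0.2215

0.2215


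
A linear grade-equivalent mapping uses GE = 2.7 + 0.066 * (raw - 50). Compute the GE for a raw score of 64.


raw - median = 64 - 50 = 14
slope * diff = 0.066 * 14 = 0.924
GE = 2.7 + 0.924
GE = 3.624

3.624


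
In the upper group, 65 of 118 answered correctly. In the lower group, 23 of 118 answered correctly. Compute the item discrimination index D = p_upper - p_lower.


p_upper = 65/118 = 0.5508
p_lower = 23/118 = 0.1949
D = 0.5508 - 0.1949 = 0.3559

0.3559


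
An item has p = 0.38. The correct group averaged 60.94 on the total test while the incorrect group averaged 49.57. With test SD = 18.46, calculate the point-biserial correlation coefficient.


q = 1 - p = 0.62
rpb = ((M1 - M0) / SD) * sqrt(p * q)
rpb = ((60.94 - 49.57) / 18.46) * sqrt(0.38 * 0.62)
rpb = 0.299

0.299


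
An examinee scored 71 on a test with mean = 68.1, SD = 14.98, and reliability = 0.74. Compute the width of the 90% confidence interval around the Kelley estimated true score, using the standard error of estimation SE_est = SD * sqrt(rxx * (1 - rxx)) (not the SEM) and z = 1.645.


True score estimate = 0.74*71 + 0.26*68.1 = 70.246
SE_est = SD * sqrt(rxx * (1 - rxx)) = 14.98 * sqrt(0.74 * 0.26) = 14.98 * sqrt(0.1924) = 6.570741
CI = T_est +/- z * SE_est, so width = 2 * z * SE_est = 2 * 1.645 * 6.570741
Width = 21.6177

21.6177


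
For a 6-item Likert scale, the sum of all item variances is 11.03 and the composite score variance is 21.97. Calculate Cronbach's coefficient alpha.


alpha = (k/(k-1)) * (1 - sum(si^2)/s_total^2)
= (6/5) * (1 - 11.03/21.97)
alpha = 0.5975

0.5975


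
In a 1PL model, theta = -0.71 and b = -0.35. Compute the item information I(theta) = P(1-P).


P = 1/(1+exp(-(-0.71--0.35))) = 0.411
I = P*(1-P) = 0.411 * 0.589
I = 0.2421

0.2421


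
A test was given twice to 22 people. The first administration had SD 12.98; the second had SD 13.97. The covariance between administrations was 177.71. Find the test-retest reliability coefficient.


r = cov(X,Y) / (SD_X * SD_Y)
r = 177.71 / (12.98 * 13.97)
r = 177.71 / 181.3306
r = 0.98

0.98


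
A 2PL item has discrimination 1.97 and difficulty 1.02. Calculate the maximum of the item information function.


For 2PL, max info at theta = b = 1.02
I_max = a^2 / 4 = 1.97^2 / 4
= 3.8809 / 4
I_max = 0.9702

0.9702


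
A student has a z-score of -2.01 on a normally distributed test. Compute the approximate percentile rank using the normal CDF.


CDF(z) = 0.5 * (1 + erf(z/sqrt(2)))
erf(-1.4213) = -0.9556
CDF = 0.0222
Percentile rank = 0.0222 * 100 = 2.22

2.22


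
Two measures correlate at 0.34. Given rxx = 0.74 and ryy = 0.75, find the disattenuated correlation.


r_corrected = rxy / sqrt(rxx * ryy)
= 0.34 / sqrt(0.74 * 0.75)
= 0.34 / sqrt(0.555)
= 0.34 / 0.744983
r_corrected = 0.4564

0.4564


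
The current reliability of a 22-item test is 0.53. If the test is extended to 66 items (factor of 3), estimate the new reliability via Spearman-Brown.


r_new = (n * rxx) / (1 + (n-1) * rxx)
r_new = (3 * 0.53) / (1 + 2 * 0.53)
r_new = 1.59 / 2.06
r_new = 0.7718

0.7718


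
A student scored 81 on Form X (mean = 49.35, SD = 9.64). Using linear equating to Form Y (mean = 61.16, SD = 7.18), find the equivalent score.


slope = SD_Y / SD_X = 7.18 / 9.64 ~ 0.7448
intercept = mean_Y - slope * mean_X = 61.16 - (7.18 / 9.64) * 49.35 ~ 24.4035
Y = slope * X + intercept. To avoid rounding drift from the rounded slope/intercept, evaluate the equivalent form Y = mean_Y + SD_Y * (X - mean_X) / SD_X at full precision:
Y = 61.16 + 7.18 * (81 - 49.35) / 9.64
Y = 61.16 + 7.18 * 31.65 / 9.64
Y = 61.16 + 227.247 / 9.64
Y = 61.16 + 23.5733
Y = 84.7333

84.7333


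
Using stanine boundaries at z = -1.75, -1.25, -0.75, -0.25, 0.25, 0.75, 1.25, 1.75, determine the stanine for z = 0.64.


Stanine boundaries: [-1.75, -1.25, -0.75, -0.25, 0.25, 0.75, 1.25, 1.75]
z = 0.64
Check each boundary:
  z >= -1.75 -> could be stanine 2
  z >= -1.25 -> could be stanine 3
  z >= -0.75 -> could be stanine 4
  z >= -0.25 -> could be stanine 5
  z >= 0.25 -> could be stanine 6
  z < 0.75
  z < 1.25
  z < 1.75
Highest qualifying boundary gives stanine = 6

6


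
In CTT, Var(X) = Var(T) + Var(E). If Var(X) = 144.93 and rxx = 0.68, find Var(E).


var_true = rxx * var_obs = 0.68 * 144.93 = 98.5524
var_error = var_obs - var_true
var_error = 144.93 - 98.5524
var_error = 46.3776

46.3776


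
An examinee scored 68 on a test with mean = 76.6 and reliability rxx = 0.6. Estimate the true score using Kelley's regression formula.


T_est = rxx * X + (1 - rxx) * mean
T_est = 0.6 * 68 + 0.4 * 76.6
T_est = 40.8 + 30.64
T_est = 71.44

71.44


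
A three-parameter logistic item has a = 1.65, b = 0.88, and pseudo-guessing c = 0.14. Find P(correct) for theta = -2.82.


logit = 1.65*(-2.82 - 0.88) = -6.105
P* = 1/(1 + exp(--6.105)) = 0.0022
P = 0.14 + (1 - 0.14) * 0.0022
P = 0.1419

0.1419


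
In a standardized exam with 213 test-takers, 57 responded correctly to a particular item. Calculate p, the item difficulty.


Item difficulty p = number correct / total examinees
p = 57 / 213
p = 0.2676

0.2676


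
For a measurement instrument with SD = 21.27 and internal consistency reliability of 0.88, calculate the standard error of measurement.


SEM = SD * sqrt(1 - rxx)
SEM = 21.27 * sqrt(1 - 0.88)
SEM = 21.27 * sqrt(0.12) = 21.27 * 0.34641
SEM = 7.3681

7.3681


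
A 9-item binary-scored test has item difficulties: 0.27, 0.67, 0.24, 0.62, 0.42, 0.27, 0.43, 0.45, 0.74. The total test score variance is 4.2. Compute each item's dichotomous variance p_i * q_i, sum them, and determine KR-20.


For each item, compute p_i * q_i:
  Item 1: 0.27 * 0.73 = 0.1971
  Item 2: 0.67 * 0.33 = 0.2211
  Item 3: 0.24 * 0.76 = 0.1824
  Item 4: 0.62 * 0.38 = 0.2356
  Item 5: 0.42 * 0.58 = 0.2436
  Item 6: 0.27 * 0.73 = 0.1971
  Item 7: 0.43 * 0.57 = 0.2451
  Item 8: 0.45 * 0.55 = 0.2475
  Item 9: 0.74 * 0.26 = 0.1924
Sum(p_i * q_i) = 0.1971 + 0.2211 + 0.1824 + 0.2356 + 0.2436 + 0.1971 + 0.2451 + 0.2475 + 0.1924 = 1.9619
KR-20 = (k/(k-1)) * (1 - Sum(p_i*q_i) / Var_total)
= (9/8) * (1 - 1.9619/4.2)
= 1.125 * 0.5329
KR-20 = 0.5995

0.5995


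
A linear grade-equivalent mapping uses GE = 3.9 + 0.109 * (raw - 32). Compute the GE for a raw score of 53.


raw - median = 53 - 32 = 21
slope * diff = 0.109 * 21 = 2.289
GE = 3.9 + 2.289
GE = 6.189

6.189


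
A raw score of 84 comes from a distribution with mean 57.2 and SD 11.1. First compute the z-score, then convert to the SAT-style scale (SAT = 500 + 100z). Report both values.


z = (X - mean) / SD = (84 - 57.2) / 11.1
z = 26.8 / 11.1
z = 2.4144
SAT-scale = SAT = 500 + 100z
Carry z at full precision (z = 26.8 / 11.1) into the conversion:
SAT-scale = 500 + 100 * (26.8 / 11.1) = 500 + 2680 / 11.1
SAT-scale = 500 + 241.4414
SAT-scale = 741.4414

741.4414


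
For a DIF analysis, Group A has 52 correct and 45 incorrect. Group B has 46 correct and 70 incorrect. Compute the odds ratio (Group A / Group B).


Odds_A = 52/45 = 1.1556
Odds_B = 46/70 = 0.6571
OR = Odds_A / Odds_B = 1.1556 / 0.6571
Exactly, OR = (52 * 70) / (45 * 46) = 3640 / 2070
OR = 1.7585

1.7585


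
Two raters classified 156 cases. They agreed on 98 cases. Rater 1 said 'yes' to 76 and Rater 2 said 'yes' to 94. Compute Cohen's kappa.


P_o = 98/156 = 0.628205
P_e = (76*94 + 80*62) / 24336 = 0.49737
kappa = (P_o - P_e) / (1 - P_e)
kappa = (0.628205 - 0.49737) / (1 - 0.49737)
kappa = 0.2603

0.2603


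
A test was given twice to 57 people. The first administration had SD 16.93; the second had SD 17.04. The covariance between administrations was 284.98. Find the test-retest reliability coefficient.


r = cov(X,Y) / (SD_X * SD_Y)
r = 284.98 / (16.93 * 17.04)
r = 284.98 / 288.4872
r = 0.9878

0.9878


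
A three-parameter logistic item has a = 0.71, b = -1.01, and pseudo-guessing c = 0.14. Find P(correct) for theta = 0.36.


logit = 0.71*(0.36 - -1.01) = 0.9727
P* = 1/(1 + exp(-0.9727)) = 0.7257
P = 0.14 + (1 - 0.14) * 0.7257
P = 0.7641

0.7641


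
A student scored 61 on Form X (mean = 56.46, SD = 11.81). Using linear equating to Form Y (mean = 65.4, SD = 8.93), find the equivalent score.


slope = SD_Y / SD_X = 8.93 / 11.81 ~ 0.7561
intercept = mean_Y - slope * mean_X = 65.4 - (8.93 / 11.81) * 56.46 ~ 22.7084
Y = slope * X + intercept. To avoid rounding drift from the rounded slope/intercept, evaluate the equivalent form Y = mean_Y + SD_Y * (X - mean_X) / SD_X at full precision:
Y = 65.4 + 8.93 * (61 - 56.46) / 11.81
Y = 65.4 + 8.93 * 4.54 / 11.81
Y = 65.4 + 40.5422 / 11.81
Y = 65.4 + 3.4329
Y = 68.8329

68.8329


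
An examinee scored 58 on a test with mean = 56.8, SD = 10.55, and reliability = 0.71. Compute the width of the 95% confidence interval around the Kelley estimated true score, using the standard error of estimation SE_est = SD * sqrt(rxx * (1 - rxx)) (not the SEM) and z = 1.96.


True score estimate = 0.71*58 + 0.29*56.8 = 57.652
SE_est = SD * sqrt(rxx * (1 - rxx)) = 10.55 * sqrt(0.71 * 0.29) = 10.55 * sqrt(0.2059) = 4.78719
CI = T_est +/- z * SE_est, so width = 2 * z * SE_est = 2 * 1.96 * 4.78719
Width = 18.7658

18.7658


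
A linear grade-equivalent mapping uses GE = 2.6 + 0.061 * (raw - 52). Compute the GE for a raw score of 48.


raw - median = 48 - 52 = -4
slope * diff = 0.061 * -4 = -0.244
GE = 2.6 + -0.244
GE = 2.356

2.356


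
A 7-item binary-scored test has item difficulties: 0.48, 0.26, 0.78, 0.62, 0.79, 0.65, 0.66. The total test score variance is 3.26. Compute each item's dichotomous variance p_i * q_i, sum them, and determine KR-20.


For each item, compute p_i * q_i:
  Item 1: 0.48 * 0.52 = 0.2496
  Item 2: 0.26 * 0.74 = 0.1924
  Item 3: 0.78 * 0.22 = 0.1716
  Item 4: 0.62 * 0.38 = 0.2356
  Item 5: 0.79 * 0.21 = 0.1659
  Item 6: 0.65 * 0.35 = 0.2275
  Item 7: 0.66 * 0.34 = 0.2244
Sum(p_i * q_i) = 0.2496 + 0.1924 + 0.1716 + 0.2356 + 0.1659 + 0.2275 + 0.2244 = 1.467
KR-20 = (k/(k-1)) * (1 - Sum(p_i*q_i) / Var_total)
= (7/6) * (1 - 1.467/3.26)
= 1.1667 * 0.55
KR-20 = 0.6417

0.6417


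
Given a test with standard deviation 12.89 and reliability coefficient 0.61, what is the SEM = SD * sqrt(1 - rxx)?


SEM = SD * sqrt(1 - rxx)
SEM = 12.89 * sqrt(1 - 0.61)
SEM = 12.89 * sqrt(0.39) = 12.89 * 0.6245
SEM = 8.0498

8.0498


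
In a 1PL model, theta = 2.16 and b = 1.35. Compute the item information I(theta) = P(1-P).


P = 1/(1+exp(-(2.16-1.35))) = 0.6921
I = P*(1-P) = 0.6921 * 0.3079
I = 0.2131

0.2131


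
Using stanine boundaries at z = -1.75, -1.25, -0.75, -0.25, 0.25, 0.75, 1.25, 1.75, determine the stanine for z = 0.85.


Stanine boundaries: [-1.75, -1.25, -0.75, -0.25, 0.25, 0.75, 1.25, 1.75]
z = 0.85
Check each boundary:
  z >= -1.75 -> could be stanine 2
  z >= -1.25 -> could be stanine 3
  z >= -0.75 -> could be stanine 4
  z >= -0.25 -> could be stanine 5
  z >= 0.25 -> could be stanine 6
  z >= 0.75 -> could be stanine 7
  z < 1.25
  z < 1.75
Highest qualifying boundary gives stanine = 7

7


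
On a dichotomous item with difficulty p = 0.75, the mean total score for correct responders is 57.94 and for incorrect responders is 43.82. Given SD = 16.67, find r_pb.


q = 1 - p = 0.25
rpb = ((M1 - M0) / SD) * sqrt(p * q)
rpb = ((57.94 - 43.82) / 16.67) * sqrt(0.75 * 0.25)
rpb = 0.3668

0.3668


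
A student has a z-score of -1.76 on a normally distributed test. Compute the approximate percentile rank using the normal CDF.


CDF(z) = 0.5 * (1 + erf(z/sqrt(2)))
erf(-1.2445) = -0.9216
CDF = 0.0392
Percentile rank = 0.0392 * 100 = 3.92

3.92


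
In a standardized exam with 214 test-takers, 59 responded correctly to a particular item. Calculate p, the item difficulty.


Item difficulty p = number correct / total examinees
p = 59 / 214
p = 0.2757

0.2757


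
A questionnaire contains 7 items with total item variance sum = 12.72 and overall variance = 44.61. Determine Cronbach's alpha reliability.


alpha = (k/(k-1)) * (1 - sum(si^2)/s_total^2)
= (7/6) * (1 - 12.72/44.61)
alpha = 0.834

0.834


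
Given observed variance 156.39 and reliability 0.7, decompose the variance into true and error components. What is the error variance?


var_true = rxx * var_obs = 0.7 * 156.39 = 109.473
var_error = var_obs - var_true
var_error = 156.39 - 109.473
var_error = 46.917

46.917


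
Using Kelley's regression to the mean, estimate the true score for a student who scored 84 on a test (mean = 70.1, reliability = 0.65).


T_est = rxx * X + (1 - rxx) * mean
T_est = 0.65 * 84 + 0.35 * 70.1
T_est = 54.6 + 24.535
T_est = 79.135

79.135


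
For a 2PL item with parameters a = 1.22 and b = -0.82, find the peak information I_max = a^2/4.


For 2PL, max info at theta = b = -0.82
I_max = a^2 / 4 = 1.22^2 / 4
= 1.4884 / 4
I_max = 0.3721

0.3721


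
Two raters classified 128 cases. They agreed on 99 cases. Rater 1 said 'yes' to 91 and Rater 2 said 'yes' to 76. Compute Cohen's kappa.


P_o = 99/128 = 0.773438
P_e = (91*76 + 37*52) / 16384 = 0.539551
kappa = (P_o - P_e) / (1 - P_e)
kappa = (0.773438 - 0.539551) / (1 - 0.539551)
kappa = 0.508

0.508


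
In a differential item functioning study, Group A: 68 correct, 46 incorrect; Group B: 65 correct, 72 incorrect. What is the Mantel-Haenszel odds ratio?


Odds_A = 68/46 = 1.4783
Odds_B = 65/72 = 0.9028
OR = Odds_A / Odds_B = 1.4783 / 0.9028
Exactly, OR = (68 * 72) / (46 * 65) = 4896 / 2990
OR = 1.6375

1.6375


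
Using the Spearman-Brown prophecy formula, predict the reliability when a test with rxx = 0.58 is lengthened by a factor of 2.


r_new = (n * rxx) / (1 + (n-1) * rxx)
r_new = (2 * 0.58) / (1 + 1 * 0.58)
r_new = 1.16 / 1.58
r_new = 0.7342

0.7342


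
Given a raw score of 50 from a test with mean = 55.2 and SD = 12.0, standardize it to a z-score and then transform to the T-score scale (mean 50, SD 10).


z = (X - mean) / SD = (50 - 55.2) / 12.0
z = -5.2 / 12.0
z = -0.4333
T-score = T = 50 + 10z
Carry z at full precision (z = -5.2 / 12.0) into the conversion:
T-score = 50 + 10 * (-5.2 / 12.0) = 50 + -52 / 12.0
T-score = 50 + -4.3333
T-score = 45.6667

45.6667


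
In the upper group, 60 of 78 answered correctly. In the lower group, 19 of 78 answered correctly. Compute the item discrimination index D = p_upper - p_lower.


p_upper = 60/78 = 0.7692
p_lower = 19/78 = 0.2436
D = 0.7692 - 0.2436 = 0.5256

0.5256


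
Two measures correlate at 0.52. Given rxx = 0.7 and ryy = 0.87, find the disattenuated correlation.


r_corrected = rxy / sqrt(rxx * ryy)
= 0.52 / sqrt(0.7 * 0.87)
= 0.52 / sqrt(0.609)
= 0.52 / 0.780385
r_corrected = 0.6663

0.6663


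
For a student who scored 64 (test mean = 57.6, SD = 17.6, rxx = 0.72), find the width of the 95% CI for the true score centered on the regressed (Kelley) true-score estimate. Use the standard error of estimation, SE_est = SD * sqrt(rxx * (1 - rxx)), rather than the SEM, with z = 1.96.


True score estimate = 0.72*64 + 0.28*57.6 = 62.208
SE_est = SD * sqrt(rxx * (1 - rxx)) = 17.6 * sqrt(0.72 * 0.28) = 17.6 * sqrt(0.2016) = 7.90238
CI = T_est +/- z * SE_est, so width = 2 * z * SE_est = 2 * 1.96 * 7.90238
Width = 30.9773

30.9773


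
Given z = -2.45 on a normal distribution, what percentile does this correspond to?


CDF(z) = 0.5 * (1 + erf(z/sqrt(2)))
erf(-1.7324) = -0.9857
CDF = 0.0071
Percentile rank = 0.0071 * 100 = 0.71

0.71


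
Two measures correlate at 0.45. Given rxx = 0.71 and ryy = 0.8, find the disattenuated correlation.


r_corrected = rxy / sqrt(rxx * ryy)
= 0.45 / sqrt(0.71 * 0.8)
= 0.45 / sqrt(0.568)
= 0.45 / 0.753658
r_corrected = 0.5971

0.5971


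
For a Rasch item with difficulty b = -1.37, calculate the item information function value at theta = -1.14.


P = 1/(1+exp(-(-1.14--1.37))) = 0.5572
I = P*(1-P) = 0.5572 * 0.4428
I = 0.2467

0.2467


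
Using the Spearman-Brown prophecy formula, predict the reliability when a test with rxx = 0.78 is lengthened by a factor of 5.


r_new = (n * rxx) / (1 + (n-1) * rxx)
r_new = (5 * 0.78) / (1 + 4 * 0.78)
r_new = 3.9 / 4.12
r_new = 0.9466

0.9466


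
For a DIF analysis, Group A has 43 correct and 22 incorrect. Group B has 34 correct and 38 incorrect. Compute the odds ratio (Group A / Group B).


Odds_A = 43/22 = 1.9545
Odds_B = 34/38 = 0.8947
OR = Odds_A / Odds_B = 1.9545 / 0.8947
Exactly, OR = (43 * 38) / (22 * 34) = 1634 / 748
OR = 2.1845

2.1845


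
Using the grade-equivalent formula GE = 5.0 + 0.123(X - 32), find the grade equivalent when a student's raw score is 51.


raw - median = 51 - 32 = 19
slope * diff = 0.123 * 19 = 2.337
GE = 5.0 + 2.337
GE = 7.337

7.337


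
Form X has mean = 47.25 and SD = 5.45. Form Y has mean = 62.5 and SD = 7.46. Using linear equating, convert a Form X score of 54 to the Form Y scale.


slope = SD_Y / SD_X = 7.46 / 5.45 ~ 1.3688
intercept = mean_Y - slope * mean_X = 62.5 - (7.46 / 5.45) * 47.25 ~ -2.1761
Y = slope * X + intercept. To avoid rounding drift from the rounded slope/intercept, evaluate the equivalent form Y = mean_Y + SD_Y * (X - mean_X) / SD_X at full precision:
Y = 62.5 + 7.46 * (54 - 47.25) / 5.45
Y = 62.5 + 7.46 * 6.75 / 5.45
Y = 62.5 + 50.355 / 5.45
Y = 62.5 + 9.2394
Y = 71.7394

71.7394


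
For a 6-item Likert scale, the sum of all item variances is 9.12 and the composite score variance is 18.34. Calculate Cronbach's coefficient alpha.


alpha = (k/(k-1)) * (1 - sum(si^2)/s_total^2)
= (6/5) * (1 - 9.12/18.34)
alpha = 0.6033

0.6033


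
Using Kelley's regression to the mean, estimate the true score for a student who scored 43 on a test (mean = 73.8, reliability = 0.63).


T_est = rxx * X + (1 - rxx) * mean
T_est = 0.63 * 43 + 0.37 * 73.8
T_est = 27.09 + 27.306
T_est = 54.396

54.396


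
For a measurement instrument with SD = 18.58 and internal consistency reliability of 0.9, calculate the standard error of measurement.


SEM = SD * sqrt(1 - rxx)
SEM = 18.58 * sqrt(1 - 0.9)
SEM = 18.58 * sqrt(0.1) = 18.58 * 0.316228
SEM = 5.8755

5.8755


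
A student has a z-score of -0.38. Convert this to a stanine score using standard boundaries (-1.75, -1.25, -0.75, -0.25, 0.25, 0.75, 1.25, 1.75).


Stanine boundaries: [-1.75, -1.25, -0.75, -0.25, 0.25, 0.75, 1.25, 1.75]
z = -0.38
Check each boundary:
  z >= -1.75 -> could be stanine 2
  z >= -1.25 -> could be stanine 3
  z >= -0.75 -> could be stanine 4
  z < -0.25
  z < 0.25
  z < 0.75
  z < 1.25
  z < 1.75
Highest qualifying boundary gives stanine = 4

4


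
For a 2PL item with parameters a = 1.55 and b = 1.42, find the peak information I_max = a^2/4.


For 2PL, max info at theta = b = 1.42
I_max = a^2 / 4 = 1.55^2 / 4
= 2.4025 / 4
I_max = 0.6006

0.6006


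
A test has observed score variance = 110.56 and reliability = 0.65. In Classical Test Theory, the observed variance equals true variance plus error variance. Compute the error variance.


var_true = rxx * var_obs = 0.65 * 110.56 = 71.864
var_error = var_obs - var_true
var_error = 110.56 - 71.864
var_error = 38.696

38.696


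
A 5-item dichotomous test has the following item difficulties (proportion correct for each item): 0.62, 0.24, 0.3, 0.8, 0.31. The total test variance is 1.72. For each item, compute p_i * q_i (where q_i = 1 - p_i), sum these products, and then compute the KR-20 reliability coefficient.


For each item, compute p_i * q_i:
  Item 1: 0.62 * 0.38 = 0.2356
  Item 2: 0.24 * 0.76 = 0.1824
  Item 3: 0.3 * 0.7 = 0.21
  Item 4: 0.8 * 0.2 = 0.16
  Item 5: 0.31 * 0.69 = 0.2139
Sum(p_i * q_i) = 0.2356 + 0.1824 + 0.21 + 0.16 + 0.2139 = 1.0019
KR-20 = (k/(k-1)) * (1 - Sum(p_i*q_i) / Var_total)
= (5/4) * (1 - 1.0019/1.72)
= 1.25 * 0.4175
KR-20 = 0.5219

0.5219


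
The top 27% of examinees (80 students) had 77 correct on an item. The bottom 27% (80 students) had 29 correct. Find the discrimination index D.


p_upper = 77/80 = 0.9625
p_lower = 29/80 = 0.3625
D = 0.9625 - 0.3625 = 0.6

0.6


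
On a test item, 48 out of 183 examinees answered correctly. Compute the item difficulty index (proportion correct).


Item difficulty p = number correct / total examinees
p = 48 / 183
p = 0.2623

0.2623


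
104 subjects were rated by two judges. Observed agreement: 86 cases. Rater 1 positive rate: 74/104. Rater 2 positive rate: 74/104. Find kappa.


P_o = 86/104 = 0.826923
P_e = (74*74 + 30*30) / 10816 = 0.589497
kappa = (P_o - P_e) / (1 - P_e)
kappa = (0.826923 - 0.589497) / (1 - 0.589497)
kappa = 0.5784

0.5784


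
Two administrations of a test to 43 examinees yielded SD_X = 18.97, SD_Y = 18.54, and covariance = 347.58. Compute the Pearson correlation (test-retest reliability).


r = cov(X,Y) / (SD_X * SD_Y)
r = 347.58 / (18.97 * 18.54)
r = 347.58 / 351.7038
r = 0.9883

0.9883


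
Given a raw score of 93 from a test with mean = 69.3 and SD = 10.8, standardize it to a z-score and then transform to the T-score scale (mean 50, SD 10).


z = (X - mean) / SD = (93 - 69.3) / 10.8
z = 23.7 / 10.8
z = 2.1944
T-score = T = 50 + 10z
Carry z at full precision (z = 23.7 / 10.8) into the conversion:
T-score = 50 + 10 * (23.7 / 10.8) = 50 + 237 / 10.8
T-score = 50 + 21.9444
T-score = 71.9444

71.9444


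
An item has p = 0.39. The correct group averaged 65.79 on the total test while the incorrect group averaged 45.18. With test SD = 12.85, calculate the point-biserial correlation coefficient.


q = 1 - p = 0.61
rpb = ((M1 - M0) / SD) * sqrt(p * q)
rpb = ((65.79 - 45.18) / 12.85) * sqrt(0.39 * 0.61)
rpb = 0.7823

0.7823


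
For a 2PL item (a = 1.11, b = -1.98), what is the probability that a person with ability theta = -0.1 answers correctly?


a*(theta - b) = 1.11 * (-0.1 - -1.98) = 2.0868
exp(-2.0868) = 0.1241
P = 1 / (1 + 0.1241)
P = 0.8896

0.8896


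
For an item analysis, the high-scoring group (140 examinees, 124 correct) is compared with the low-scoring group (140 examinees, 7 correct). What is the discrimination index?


p_upper = 124/140 = 0.8857
p_lower = 7/140 = 0.05
D = 0.8857 - 0.05 = 0.8357

0.8357


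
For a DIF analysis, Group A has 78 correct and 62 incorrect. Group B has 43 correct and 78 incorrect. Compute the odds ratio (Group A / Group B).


Odds_A = 78/62 = 1.2581
Odds_B = 43/78 = 0.5513
OR = Odds_A / Odds_B = 1.2581 / 0.5513
Exactly, OR = (78 * 78) / (62 * 43) = 6084 / 2666
OR = 2.2821

2.2821


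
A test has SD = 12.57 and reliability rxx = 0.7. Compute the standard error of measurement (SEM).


SEM = SD * sqrt(1 - rxx)
SEM = 12.57 * sqrt(1 - 0.7)
SEM = 12.57 * sqrt(0.3) = 12.57 * 0.547723
SEM = 6.8849

6.8849


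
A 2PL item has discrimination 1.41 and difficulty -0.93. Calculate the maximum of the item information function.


For 2PL, max info at theta = b = -0.93
I_max = a^2 / 4 = 1.41^2 / 4
= 1.9881 / 4
I_max = 0.497

0.497


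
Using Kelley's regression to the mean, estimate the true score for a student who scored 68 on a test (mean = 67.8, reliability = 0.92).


T_est = rxx * X + (1 - rxx) * mean
T_est = 0.92 * 68 + 0.08 * 67.8
T_est = 62.56 + 5.424
T_est = 67.984

67.984


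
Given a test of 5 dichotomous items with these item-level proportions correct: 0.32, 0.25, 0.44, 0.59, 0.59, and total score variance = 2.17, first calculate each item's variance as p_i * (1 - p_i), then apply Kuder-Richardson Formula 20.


For each item, compute p_i * q_i:
  Item 1: 0.32 * 0.68 = 0.2176
  Item 2: 0.25 * 0.75 = 0.1875
  Item 3: 0.44 * 0.56 = 0.2464
  Item 4: 0.59 * 0.41 = 0.2419
  Item 5: 0.59 * 0.41 = 0.2419
Sum(p_i * q_i) = 0.2176 + 0.1875 + 0.2464 + 0.2419 + 0.2419 = 1.1353
KR-20 = (k/(k-1)) * (1 - Sum(p_i*q_i) / Var_total)
= (5/4) * (1 - 1.1353/2.17)
= 1.25 * 0.4768
KR-20 = 0.596

0.596


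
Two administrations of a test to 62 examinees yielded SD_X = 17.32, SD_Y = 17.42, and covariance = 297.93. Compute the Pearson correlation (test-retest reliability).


r = cov(X,Y) / (SD_X * SD_Y)
r = 297.93 / (17.32 * 17.42)
r = 297.93 / 301.7144
r = 0.9875

0.9875


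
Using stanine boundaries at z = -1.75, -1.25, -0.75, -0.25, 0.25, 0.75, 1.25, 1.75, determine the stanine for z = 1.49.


Stanine boundaries: [-1.75, -1.25, -0.75, -0.25, 0.25, 0.75, 1.25, 1.75]
z = 1.49
Check each boundary:
  z >= -1.75 -> could be stanine 2
  z >= -1.25 -> could be stanine 3
  z >= -0.75 -> could be stanine 4
  z >= -0.25 -> could be stanine 5
  z >= 0.25 -> could be stanine 6
  z >= 0.75 -> could be stanine 7
  z >= 1.25 -> could be stanine 8
  z < 1.75
Highest qualifying boundary gives stanine = 8

8


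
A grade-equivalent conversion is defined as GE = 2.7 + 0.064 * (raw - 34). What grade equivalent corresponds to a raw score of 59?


raw - median = 59 - 34 = 25
slope * diff = 0.064 * 25 = 1.6
GE = 2.7 + 1.6
GE = 4.3

4.3


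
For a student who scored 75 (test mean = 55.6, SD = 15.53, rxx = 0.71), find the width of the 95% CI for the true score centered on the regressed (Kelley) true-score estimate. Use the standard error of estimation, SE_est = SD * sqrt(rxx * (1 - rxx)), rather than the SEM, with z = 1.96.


True score estimate = 0.71*75 + 0.29*55.6 = 69.374
SE_est = SD * sqrt(rxx * (1 - rxx)) = 15.53 * sqrt(0.71 * 0.29) = 15.53 * sqrt(0.2059) = 7.046925
CI = T_est +/- z * SE_est, so width = 2 * z * SE_est = 2 * 1.96 * 7.046925
Width = 27.6239

27.6239


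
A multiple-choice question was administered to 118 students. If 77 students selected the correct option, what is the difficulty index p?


Item difficulty p = number correct / total examinees
p = 77 / 118
p = 0.6525

0.6525


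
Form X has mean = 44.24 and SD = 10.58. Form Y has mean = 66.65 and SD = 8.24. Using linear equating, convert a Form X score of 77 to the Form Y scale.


slope = SD_Y / SD_X = 8.24 / 10.58 ~ 0.7788
intercept = mean_Y - slope * mean_X = 66.65 - (8.24 / 10.58) * 44.24 ~ 32.1947
Y = slope * X + intercept. To avoid rounding drift from the rounded slope/intercept, evaluate the equivalent form Y = mean_Y + SD_Y * (X - mean_X) / SD_X at full precision:
Y = 66.65 + 8.24 * (77 - 44.24) / 10.58
Y = 66.65 + 8.24 * 32.76 / 10.58
Y = 66.65 + 269.9424 / 10.58
Y = 66.65 + 25.5144
Y = 92.1644

92.1644


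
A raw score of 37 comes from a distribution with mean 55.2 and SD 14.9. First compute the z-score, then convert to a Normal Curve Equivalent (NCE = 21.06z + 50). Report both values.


z = (X - mean) / SD = (37 - 55.2) / 14.9
z = -18.2 / 14.9
z = -1.2215
NCE = NCE = 21.06z + 50
Carry z at full precision (z = -18.2 / 14.9) into the conversion:
NCE = 21.06 * (-18.2 / 14.9) + 50 = -383.292 / 14.9 + 50
NCE = -25.7243 + 50
NCE = 24.2757

24.2757


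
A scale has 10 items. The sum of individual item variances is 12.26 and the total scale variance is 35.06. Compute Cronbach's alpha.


alpha = (k/(k-1)) * (1 - sum(si^2)/s_total^2)
= (10/9) * (1 - 12.26/35.06)
alpha = 0.7226

0.7226


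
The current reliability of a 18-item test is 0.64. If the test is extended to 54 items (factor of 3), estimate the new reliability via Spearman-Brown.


r_new = (n * rxx) / (1 + (n-1) * rxx)
r_new = (3 * 0.64) / (1 + 2 * 0.64)
r_new = 1.92 / 2.28
r_new = 0.8421

0.8421


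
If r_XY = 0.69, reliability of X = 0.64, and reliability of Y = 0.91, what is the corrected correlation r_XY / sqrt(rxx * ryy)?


r_corrected = rxy / sqrt(rxx * ryy)
= 0.69 / sqrt(0.64 * 0.91)
= 0.69 / sqrt(0.5824)
= 0.69 / 0.763151
r_corrected = 0.9041

0.9041


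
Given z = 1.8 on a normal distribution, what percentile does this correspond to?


CDF(z) = 0.5 * (1 + erf(z/sqrt(2)))
erf(1.2728) = 0.9281
CDF = 0.9641
Percentile rank = 0.9641 * 100 = 96.41

96.41


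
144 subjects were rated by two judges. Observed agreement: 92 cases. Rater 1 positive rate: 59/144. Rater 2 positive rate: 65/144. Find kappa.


P_o = 92/144 = 0.638889
P_e = (59*65 + 85*79) / 20736 = 0.508777
kappa = (P_o - P_e) / (1 - P_e)
kappa = (0.638889 - 0.508777) / (1 - 0.508777)
kappa = 0.2649

0.2649


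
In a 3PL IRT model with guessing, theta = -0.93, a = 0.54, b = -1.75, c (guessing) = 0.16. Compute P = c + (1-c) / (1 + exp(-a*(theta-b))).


logit = 0.54*(-0.93 - -1.75) = 0.4428
P* = 1/(1 + exp(-0.4428)) = 0.6089
P = 0.16 + (1 - 0.16) * 0.6089
P = 0.6715

0.6715


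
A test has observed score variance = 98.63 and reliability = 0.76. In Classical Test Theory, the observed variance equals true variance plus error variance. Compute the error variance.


var_true = rxx * var_obs = 0.76 * 98.63 = 74.9588
var_error = var_obs - var_true
var_error = 98.63 - 74.9588
var_error = 23.6712

23.6712


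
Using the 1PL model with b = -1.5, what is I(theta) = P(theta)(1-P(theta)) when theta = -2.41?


P = 1/(1+exp(-(-2.41--1.5))) = 0.287
I = P*(1-P) = 0.287 * 0.713
I = 0.2046

0.2046


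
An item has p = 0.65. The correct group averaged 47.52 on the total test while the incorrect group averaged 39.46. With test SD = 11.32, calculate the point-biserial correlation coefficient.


q = 1 - p = 0.35
rpb = ((M1 - M0) / SD) * sqrt(p * q)
rpb = ((47.52 - 39.46) / 11.32) * sqrt(0.65 * 0.35)
rpb = 0.3396

0.3396


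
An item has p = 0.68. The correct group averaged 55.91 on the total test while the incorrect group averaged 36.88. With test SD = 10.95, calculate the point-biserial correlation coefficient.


q = 1 - p = 0.32
rpb = ((M1 - M0) / SD) * sqrt(p * q)
rpb = ((55.91 - 36.88) / 10.95) * sqrt(0.68 * 0.32)
rpb = 0.8107

0.8107


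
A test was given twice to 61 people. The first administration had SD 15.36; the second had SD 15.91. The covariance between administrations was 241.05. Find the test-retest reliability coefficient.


r = cov(X,Y) / (SD_X * SD_Y)
r = 241.05 / (15.36 * 15.91)
r = 241.05 / 244.3776
r = 0.9864

0.9864


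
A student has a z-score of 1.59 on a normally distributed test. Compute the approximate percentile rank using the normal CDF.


CDF(z) = 0.5 * (1 + erf(z/sqrt(2)))
erf(1.1243) = 0.8882
CDF = 0.9441
Percentile rank = 0.9441 * 100 = 94.41

94.41


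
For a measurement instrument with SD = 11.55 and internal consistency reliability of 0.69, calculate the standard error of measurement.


SEM = SD * sqrt(1 - rxx)
SEM = 11.55 * sqrt(1 - 0.69)
SEM = 11.55 * sqrt(0.31) = 11.55 * 0.556776
SEM = 6.4308

6.4308


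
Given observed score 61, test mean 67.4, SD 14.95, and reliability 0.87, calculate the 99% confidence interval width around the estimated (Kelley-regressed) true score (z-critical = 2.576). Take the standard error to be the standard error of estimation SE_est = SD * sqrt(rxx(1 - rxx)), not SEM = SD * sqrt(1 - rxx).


True score estimate = 0.87*61 + 0.13*67.4 = 61.832
SE_est = SD * sqrt(rxx * (1 - rxx)) = 14.95 * sqrt(0.87 * 0.13) = 14.95 * sqrt(0.1131) = 5.027736
CI = T_est +/- z * SE_est, so width = 2 * z * SE_est = 2 * 2.576 * 5.027736
Width = 25.9029

25.9029
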